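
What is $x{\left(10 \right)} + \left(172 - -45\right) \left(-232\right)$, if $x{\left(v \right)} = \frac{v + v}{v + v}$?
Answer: $-50343$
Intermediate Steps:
$x{\left(v \right)} = 1$ ($x{\left(v \right)} = \frac{2 v}{2 v} = 2 v \frac{1}{2 v} = 1$)
$x{\left(10 \right)} + \left(172 - -45\right) \left(-232\right) = 1 + \left(172 - -45\right) \left(-232\right) = 1 + \left(172 + 45\right) \left(-232\right) = 1 + 217 \left(-232\right) = 1 - 50344 = -50343$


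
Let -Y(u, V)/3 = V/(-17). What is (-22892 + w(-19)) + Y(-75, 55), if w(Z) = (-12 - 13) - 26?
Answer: -389866/17 ≈ -22933.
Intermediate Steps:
w(Z) = -51 (w(Z) = -25 - 26 = -51)
Y(u, V) = 3*V/17 (Y(u, V) = -3*V/(-17) = -3*V*(-1)/17 = -(-3)*V/17 = 3*V/17)
(-22892 + w(-19)) + Y(-75, 55) = (-22892 - 51) + (3/17)*55 = -22943 + 165/17 = -389866/17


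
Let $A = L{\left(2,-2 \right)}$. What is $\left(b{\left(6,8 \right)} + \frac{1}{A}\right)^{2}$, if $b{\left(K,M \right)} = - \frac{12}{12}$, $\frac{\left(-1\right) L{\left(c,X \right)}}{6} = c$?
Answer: $\frac{169}{144} \approx 1.1736$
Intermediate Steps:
$L{\left(c,X \right)} = - 6 c$
$A = -12$ ($A = \left(-6\right) 2 = -12$)
$b{\left(K,M \right)} = -1$ ($b{\left(K,M \right)} = \left(-12\right) \frac{1}{12} = -1$)
$\left(b{\left(6,8 \right)} + \frac{1}{A}\right)^{2} = \left(-1 + \frac{1}{-12}\right)^{2} = \left(-1 - \frac{1}{12}\right)^{2} = \left(- \frac{13}{12}\right)^{2} = \frac{169}{144}$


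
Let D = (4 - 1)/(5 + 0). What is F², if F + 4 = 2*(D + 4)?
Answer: 676/25 ≈ 27.040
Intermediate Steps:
D = ⅗ (D = 3/5 = 3*(⅕) = ⅗ ≈ 0.60000)
F = 26/5 (F = -4 + 2*(⅗ + 4) = -4 + 2*(23/5) = -4 + 46/5 = 26/5 ≈ 5.2000)
F² = (26/5)² = 676/25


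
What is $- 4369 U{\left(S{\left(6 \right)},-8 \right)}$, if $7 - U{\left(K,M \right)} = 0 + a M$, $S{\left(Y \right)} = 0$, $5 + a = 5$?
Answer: $-30583$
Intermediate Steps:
$a = 0$ ($a = -5 + 5 = 0$)
$U{\left(K,M \right)} = 7$ ($U{\left(K,M \right)} = 7 - \left(0 + 0 M\right) = 7 - \left(0 + 0\right) = 7 - 0 = 7 + 0 = 7$)
$- 4369 U{\left(S{\left(6 \right)},-8 \right)} = \left(-4369\right) 7 = -30583$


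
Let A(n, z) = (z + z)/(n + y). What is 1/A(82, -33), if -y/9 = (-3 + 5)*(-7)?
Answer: -104/33 ≈ -3.1515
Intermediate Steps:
y = 126 (y = -9*(-3 + 5)*(-7) = -18*(-7) = -9*(-14) = 126)
A(n, z) = 2*z/(126 + n) (A(n, z) = (z + z)/(n + 126) = (2*z)/(126 + n) = 2*z/(126 + n))
1/A(82, -33) = 1/(2*(-33)/(126 + 82)) = 1/(2*(-33)/208) = 1/(2*(-33)*(1/208)) = 1/(-33/104) = -104/33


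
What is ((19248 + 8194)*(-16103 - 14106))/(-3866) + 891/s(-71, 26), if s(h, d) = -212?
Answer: 87871787765/409796 ≈ 2.1443e+5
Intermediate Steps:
((19248 + 8194)*(-16103 - 14106))/(-3866) + 891/s(-71, 26) = ((19248 + 8194)*(-16103 - 14106))/(-3866) + 891/(-212) = (27442*(-30209))*(-1/3866) + 891*(-1/212) = -828995378*(-1/3866) - 891/212 = 414497689/1933 - 891/212 = 87871787765/409796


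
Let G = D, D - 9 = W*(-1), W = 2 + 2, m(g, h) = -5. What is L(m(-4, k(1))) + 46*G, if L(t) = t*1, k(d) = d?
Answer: 225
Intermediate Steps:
L(t) = t
W = 4
D = 5 (D = 9 + 4*(-1) = 9 - 4 = 5)
G = 5
L(m(-4, k(1))) + 46*G = -5 + 46*5 = -5 + 230 = 225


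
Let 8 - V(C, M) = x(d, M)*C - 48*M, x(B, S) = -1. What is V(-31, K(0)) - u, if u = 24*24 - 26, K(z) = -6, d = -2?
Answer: -861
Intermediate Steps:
V(C, M) = 8 + C + 48*M (V(C, M) = 8 - (-C - 48*M) = 8 + (C + 48*M) = 8 + C + 48*M)
u = 550 (u = 576 - 26 = 550)
V(-31, K(0)) - u = (8 - 31 + 48*(-6)) - 1*550 = (8 - 31 - 288) - 550 = -311 - 550 = -861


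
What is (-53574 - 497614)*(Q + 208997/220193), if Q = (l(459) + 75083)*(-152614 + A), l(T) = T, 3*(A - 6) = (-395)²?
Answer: 2767002410760012963164/660579 ≈ 4.1888e+15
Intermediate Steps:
A = 156043/3 (A = 6 + (⅓)*(-395)² = 6 + (⅓)*156025 = 6 + 156025/3 = 156043/3 ≈ 52014.)
Q = -22798500058/3 (Q = (459 + 75083)*(-152614 + 156043/3) = 75542*(-301799/3) = -22798500058/3 ≈ -7.5995e+9)
(-53574 - 497614)*(Q + 208997/220193) = (-53574 - 497614)*(-22798500058/3 + 208997/220193) = -551188*(-22798500058/3 + 208997*(1/220193)) = -551188*(-22798500058/3 + 208997/220193) = -551188*(-5020070122644203/660579) = 2767002410760012963164/660579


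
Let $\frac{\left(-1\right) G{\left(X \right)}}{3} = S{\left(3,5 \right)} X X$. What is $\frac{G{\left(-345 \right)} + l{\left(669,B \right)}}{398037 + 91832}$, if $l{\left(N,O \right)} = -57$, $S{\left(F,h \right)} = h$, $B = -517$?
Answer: $- \frac{1785432}{489869} \approx -3.6447$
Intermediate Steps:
$G{\left(X \right)} = - 15 X^{2}$ ($G{\left(X \right)} = - 3 \cdot 5 X X = - 3 \cdot 5 X^{2} = - 15 X^{2}$)
$\frac{G{\left(-345 \right)} + l{\left(669,B \right)}}{398037 + 91832} = \frac{- 15 \left(-345\right)^{2} - 57}{398037 + 91832} = \frac{\left(-15\right) 119025 - 57}{489869} = \left(-1785375 - 57\right) \frac{1}{489869} = \left(-1785432\right) \frac{1}{489869} = - \frac{1785432}{489869}$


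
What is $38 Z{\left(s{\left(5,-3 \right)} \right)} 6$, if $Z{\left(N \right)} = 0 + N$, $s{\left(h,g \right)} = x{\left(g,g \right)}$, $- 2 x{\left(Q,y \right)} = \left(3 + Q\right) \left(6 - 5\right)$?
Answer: $0$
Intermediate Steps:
$x{\left(Q,y \right)} = - \frac{3}{2} - \frac{Q}{2}$ ($x{\left(Q,y \right)} = - \frac{\left(3 + Q\right) \left(6 - 5\right)}{2} = - \frac{\left(3 + Q\right) 1}{2} = - \frac{3 + Q}{2} = - \frac{3}{2} - \frac{Q}{2}$)
$s{\left(h,g \right)} = - \frac{3}{2} - \frac{g}{2}$
$Z{\left(N \right)} = N$
$38 Z{\left(s{\left(5,-3 \right)} \right)} 6 = 38 \left(- \frac{3}{2} - - \frac{3}{2}\right) 6 = 38 \left(- \frac{3}{2} + \frac{3}{2}\right) 6 = 38 \cdot 0 \cdot 6 = 0 \cdot 6 = 0$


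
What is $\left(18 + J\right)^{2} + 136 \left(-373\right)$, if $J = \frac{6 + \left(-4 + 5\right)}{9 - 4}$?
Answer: $- \frac{1258791}{25} \approx -50352.0$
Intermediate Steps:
$J = \frac{7}{5}$ ($J = \frac{6 + 1}{5} = 7 \cdot \frac{1}{5} = \frac{7}{5} \approx 1.4$)
$\left(18 + J\right)^{2} + 136 \left(-373\right) = \left(18 + \frac{7}{5}\right)^{2} + 136 \left(-373\right) = \left(\frac{97}{5}\right)^{2} - 50728 = \frac{9409}{25} - 50728 = - \frac{1258791}{25}$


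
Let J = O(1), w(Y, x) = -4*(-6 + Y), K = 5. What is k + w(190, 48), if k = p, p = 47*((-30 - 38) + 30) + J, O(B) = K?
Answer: -2517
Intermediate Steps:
O(B) = 5
w(Y, x) = 24 - 4*Y
J = 5
p = -1781 (p = 47*((-30 - 38) + 30) + 5 = 47*(-68 + 30) + 5 = 47*(-38) + 5 = -1786 + 5 = -1781)
k = -1781
k + w(190, 48) = -1781 + (24 - 4*190) = -1781 + (24 - 760) = -1781 - 736 = -2517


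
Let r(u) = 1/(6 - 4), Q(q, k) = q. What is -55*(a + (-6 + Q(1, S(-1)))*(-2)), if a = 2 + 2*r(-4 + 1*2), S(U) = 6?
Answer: -715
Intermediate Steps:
r(u) = ½ (r(u) = 1/2 = ½)
a = 3 (a = 2 + 2*(½) = 2 + 1 = 3)
-55*(a + (-6 + Q(1, S(-1)))*(-2)) = -55*(3 + (-6 + 1)*(-2)) = -55*(3 - 5*(-2)) = -55*(3 + 10) = -55*13 = -715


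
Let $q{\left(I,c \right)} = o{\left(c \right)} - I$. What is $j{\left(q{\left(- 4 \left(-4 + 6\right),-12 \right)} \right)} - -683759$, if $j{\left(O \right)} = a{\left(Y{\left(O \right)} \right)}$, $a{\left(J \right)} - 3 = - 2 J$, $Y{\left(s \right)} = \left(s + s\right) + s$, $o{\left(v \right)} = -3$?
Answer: $683732$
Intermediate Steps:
$Y{\left(s \right)} = 3 s$ ($Y{\left(s \right)} = 2 s + s = 3 s$)
$q{\left(I,c \right)} = -3 - I$
$a{\left(J \right)} = 3 - 2 J$
$j{\left(O \right)} = 3 - 6 O$ ($j{\left(O \right)} = 3 - 2 \cdot 3 O = 3 - 6 O$)
$j{\left(q{\left(- 4 \left(-4 + 6\right),-12 \right)} \right)} - -683759 = \left(3 - 6 \left(-3 - - 4 \left(-4 + 6\right)\right)\right) - -683759 = \left(3 - 6 \left(-3 - \left(-4\right) 2\right)\right) + 683759 = \left(3 - 6 \left(-3 - -8\right)\right) + 683759 = \left(3 - 6 \left(-3 + 8\right)\right) + 683759 = \left(3 - 30\right) + 683759 = -27 + 683759 = 683732$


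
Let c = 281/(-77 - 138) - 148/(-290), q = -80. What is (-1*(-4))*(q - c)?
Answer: -1975332/6235 ≈ -316.81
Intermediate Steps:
c = -4967/6235 (c = 281/(-215) - 148*(-1/290) = 281*(-1/215) + 74/145 = -281/215 + 74/145 = -4967/6235 ≈ -0.79663)
(-1*(-4))*(q - c) = (-1*(-4))*(-80 - 1*(-4967/6235)) = 4*(-80 + 4967/6235) = 4*(-493833/6235) = -1975332/6235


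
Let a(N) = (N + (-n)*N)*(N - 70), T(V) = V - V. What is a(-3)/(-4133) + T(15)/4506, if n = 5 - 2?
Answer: 438/4133 ≈ 0.10598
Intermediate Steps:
T(V) = 0
n = 3
a(N) = -2*N*(-70 + N) (a(N) = (N + (-1*3)*N)*(N - 70) = (N - 3*N)*(-70 + N) = (-2*N)*(-70 + N) = -2*N*(-70 + N))
a(-3)/(-4133) + T(15)/4506 = (2*(-3)*(70 - 1*(-3)))/(-4133) + 0/4506 = (2*(-3)*(70 + 3))*(-1/4133) + 0*(1/4506) = (2*(-3)*73)*(-1/4133) + 0 = -438*(-1/4133) + 0 = 438/4133 + 0 = 438/4133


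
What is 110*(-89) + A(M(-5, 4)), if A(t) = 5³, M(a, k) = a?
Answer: -9665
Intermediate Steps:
A(t) = 125
110*(-89) + A(M(-5, 4)) = 110*(-89) + 125 = -9790 + 125 = -9665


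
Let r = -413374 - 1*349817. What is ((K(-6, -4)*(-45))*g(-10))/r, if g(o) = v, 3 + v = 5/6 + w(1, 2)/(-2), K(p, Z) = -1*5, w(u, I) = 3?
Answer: 25/23127 ≈ 0.0010810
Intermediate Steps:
K(p, Z) = -5
v = -11/3 (v = -3 + (5/6 + 3/(-2)) = -3 + (5*(⅙) + 3*(-½)) = -3 + (⅚ - 3/2) = -3 - ⅔ = -11/3 ≈ -3.6667)
g(o) = -11/3
r = -763191 (r = -413374 - 349817 = -763191)
((K(-6, -4)*(-45))*g(-10))/r = (-5*(-45)*(-11/3))/(-763191) = (225*(-11/3))*(-1/763191) = -825*(-1/763191) = 25/23127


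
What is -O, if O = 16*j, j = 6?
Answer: -96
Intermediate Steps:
O = 96 (O = 16*6 = 96)
-O = -1*96 = -96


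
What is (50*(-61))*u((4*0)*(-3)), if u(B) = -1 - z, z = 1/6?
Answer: 10675/3 ≈ 3558.3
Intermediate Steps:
z = ⅙ ≈ 0.16667
u(B) = -7/6 (u(B) = -1 - 1*⅙ = -1 - ⅙ = -7/6)
(50*(-61))*u((4*0)*(-3)) = (50*(-61))*(-7/6) = -3050*(-7/6) = 10675/3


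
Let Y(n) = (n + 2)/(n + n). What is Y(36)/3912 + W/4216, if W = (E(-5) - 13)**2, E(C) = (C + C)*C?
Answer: 24109889/74218464 ≈ 0.32485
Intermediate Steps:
Y(n) = (2 + n)/(2*n) (Y(n) = (2 + n)/((2*n)) = (2 + n)*(1/(2*n)) = (2 + n)/(2*n))
E(C) = 2*C**2 (E(C) = (2*C)*C = 2*C**2)
W = 1369 (W = (2*(-5)**2 - 13)**2 = (2*25 - 13)**2 = (50 - 13)**2 = 37**2 = 1369)
Y(36)/3912 + W/4216 = ((1/2)*(2 + 36)/36)/3912 + 1369/4216 = ((1/2)*(1/36)*38)*(1/3912) + 1369*(1/4216) = (19/36)*(1/3912) + 1369/4216 = 19/140832 + 1369/4216 = 24109889/74218464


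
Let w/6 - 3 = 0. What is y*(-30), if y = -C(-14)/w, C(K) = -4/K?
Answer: 10/21 ≈ 0.47619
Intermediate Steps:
w = 18 (w = 18 + 6*0 = 18 + 0 = 18)
y = -1/63 (y = -(-4/(-14))/18 = -(-4*(-1/14))/18 = -2/(7*18) = -1*1/63 = -1/63 ≈ -0.015873)
y*(-30) = -1/63*(-30) = 10/21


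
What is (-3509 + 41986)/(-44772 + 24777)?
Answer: -38477/19995 ≈ -1.9243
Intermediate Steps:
(-3509 + 41986)/(-44772 + 24777) = 38477/(-19995) = 38477*(-1/19995) = -38477/19995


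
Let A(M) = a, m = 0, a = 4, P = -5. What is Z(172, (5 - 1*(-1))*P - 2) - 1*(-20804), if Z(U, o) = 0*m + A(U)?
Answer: 20808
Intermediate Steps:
A(M) = 4
Z(U, o) = 4 (Z(U, o) = 0*0 + 4 = 0 + 4 = 4)
Z(172, (5 - 1*(-1))*P - 2) - 1*(-20804) = 4 - 1*(-20804) = 4 + 20804 = 20808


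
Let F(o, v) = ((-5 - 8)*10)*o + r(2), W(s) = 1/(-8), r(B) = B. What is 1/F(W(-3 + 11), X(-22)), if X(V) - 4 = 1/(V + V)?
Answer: 4/73 ≈ 0.054795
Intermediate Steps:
X(V) = 4 + 1/(2*V) (X(V) = 4 + 1/(V + V) = 4 + 1/(2*V))
W(s) = -⅛
F(o, v) = 2 - 130*o (F(o, v) = ((-5 - 8)*10)*o + 2 = (-13*10)*o + 2 = -130*o + 2 = 2 - 130*o)
1/F(W(-3 + 11), X(-22)) = 1/(2 - 130*(-⅛)) = 1/(2 + 65/4) = 1/(73/4) = 4/73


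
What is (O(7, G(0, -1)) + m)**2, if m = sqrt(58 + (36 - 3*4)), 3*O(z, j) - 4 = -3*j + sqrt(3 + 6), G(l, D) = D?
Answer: 838/9 + 20*sqrt(82)/3 ≈ 153.48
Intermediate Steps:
O(z, j) = 7/3 - j (O(z, j) = 4/3 + (-3*j + sqrt(3 + 6))/3 = 4/3 + (-3*j + sqrt(9))/3 = 4/3 + (-3*j + 3)/3 = 4/3 + (3 - 3*j)/3 = 4/3 + (1 - j) = 7/3 - j)
m = sqrt(82) (m = sqrt(58 + (36 - 1*12)) = sqrt(58 + (36 - 12)) = sqrt(58 + 24) = sqrt(82) ≈ 9.0554)
(O(7, G(0, -1)) + m)**2 = ((7/3 - 1*(-1)) + sqrt(82))**2 = ((7/3 + 1) + sqrt(82))**2 = (10/3 + sqrt(82))**2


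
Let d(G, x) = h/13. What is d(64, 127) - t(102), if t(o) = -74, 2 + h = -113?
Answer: 847/13 ≈ 65.154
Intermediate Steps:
h = -115 (h = -2 - 113 = -115)
d(G, x) = -115/13
d(64, 127) - t(102) = -115/13 - 1*(-74) = -115/13 + 74 = 847/13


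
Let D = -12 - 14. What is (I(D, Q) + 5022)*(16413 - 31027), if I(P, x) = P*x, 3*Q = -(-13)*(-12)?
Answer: -93149636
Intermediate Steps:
D = -26
Q = -52 (Q = (-(-13)*(-12))/3 = (-1*156)/3 = (1/3)*(-156) = -52)
(I(D, Q) + 5022)*(16413 - 31027) = (-26*(-52) + 5022)*(16413 - 31027) = (1352 + 5022)*(-14614) = 6374*(-14614) = -93149636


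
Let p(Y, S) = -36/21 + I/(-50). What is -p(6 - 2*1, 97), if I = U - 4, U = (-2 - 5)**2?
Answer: 183/70 ≈ 2.6143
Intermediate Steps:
U = 49 (U = (-7)**2 = 49)
I = 45 (I = 49 - 4 = 45)
p(Y, S) = -183/70 (p(Y, S) = -36/21 + 45/(-50) = -36*1/21 + 45*(-1/50) = -12/7 - 9/10 = -183/70)
-p(6 - 2*1, 97) = -1*(-183/70) = 183/70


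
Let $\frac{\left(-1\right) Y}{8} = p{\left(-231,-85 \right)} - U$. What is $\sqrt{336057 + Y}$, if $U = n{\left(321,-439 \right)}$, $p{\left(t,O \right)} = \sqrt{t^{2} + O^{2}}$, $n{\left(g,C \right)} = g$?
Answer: $\sqrt{338625 - 8 \sqrt{60586}} \approx 580.22$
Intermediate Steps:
$p{\left(t,O \right)} = \sqrt{O^{2} + t^{2}}$
$U = 321$
$Y = 2568 - 8 \sqrt{60586}$ ($Y = - 8 \left(\sqrt{\left(-85\right)^{2} + \left(-231\right)^{2}} - 321\right) = - 8 \left(\sqrt{7225 + 53361} - 321\right) = - 8 \left(\sqrt{60586} - 321\right) = - 8 \left(-321 + \sqrt{60586}\right) = 2568 - 8 \sqrt{60586} \approx 598.86$)
$\sqrt{336057 + Y} = \sqrt{336057 + \left(2568 - 8 \sqrt{60586}\right)} = \sqrt{338625 - 8 \sqrt{60586}}$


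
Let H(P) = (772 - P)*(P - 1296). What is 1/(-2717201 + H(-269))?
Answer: -1/4346366 ≈ -2.3008e-7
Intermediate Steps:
H(P) = (-1296 + P)*(772 - P) (H(P) = (772 - P)*(-1296 + P) = (-1296 + P)*(772 - P))
1/(-2717201 + H(-269)) = 1/(-2717201 + (-1000512 - 1*(-269)² + 2068*(-269))) = 1/(-2717201 + (-1000512 - 1*72361 - 556292)) = 1/(-2717201 + (-1000512 - 72361 - 556292)) = 1/(-2717201 - 1629165) = 1/(-4346366) = -1/4346366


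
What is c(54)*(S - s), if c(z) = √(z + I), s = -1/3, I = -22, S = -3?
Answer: -32*√2/3 ≈ -15.085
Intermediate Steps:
s = -⅓ (s = -1*⅓ = -⅓ ≈ -0.33333)
c(z) = √(-22 + z) (c(z) = √(z - 22) = √(-22 + z))
c(54)*(S - s) = √(-22 + 54)*(-3 - 1*(-⅓)) = √32*(-3 + ⅓) = (4*√2)*(-8/3) = -32*√2/3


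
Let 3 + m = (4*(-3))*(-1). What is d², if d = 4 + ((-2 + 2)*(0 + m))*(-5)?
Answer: 16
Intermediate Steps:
m = 9 (m = -3 + (4*(-3))*(-1) = -3 - 12*(-1) = -3 + 12 = 9)
d = 4 (d = 4 + ((-2 + 2)*(0 + 9))*(-5) = 4 + (0*9)*(-5) = 4 + 0*(-5) = 4 + 0 = 4)
d² = 4² = 16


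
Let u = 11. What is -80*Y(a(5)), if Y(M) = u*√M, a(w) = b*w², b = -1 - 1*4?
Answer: -4400*I*√5 ≈ -9838.7*I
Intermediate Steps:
b = -5 (b = -1 - 4 = -5)
a(w) = -5*w²
Y(M) = 11*√M
-80*Y(a(5)) = -880*√(-5*5²) = -880*√(-5*25) = -880*√(-125) = -880*5*I*√5 = -4400*I*√5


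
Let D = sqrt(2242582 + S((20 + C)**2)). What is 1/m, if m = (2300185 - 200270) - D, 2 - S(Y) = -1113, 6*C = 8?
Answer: 2099915/4409640763528 + sqrt(2243697)/4409640763528 ≈ 4.7655e-7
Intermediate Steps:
C = 4/3 (C = (1/6)*8 = 4/3 ≈ 1.3333)
S(Y) = 1115 (S(Y) = 2 - 1*(-1113) = 2 + 1113 = 1115)
D = sqrt(2243697) (D = sqrt(2242582 + 1115) = sqrt(2243697) ≈ 1497.9)
m = 2099915 - sqrt(2243697) (m = (2300185 - 200270) - sqrt(2243697) = 2099915 - sqrt(2243697) ≈ 2.0984e+6)
1/m = 1/(2099915 - sqrt(2243697))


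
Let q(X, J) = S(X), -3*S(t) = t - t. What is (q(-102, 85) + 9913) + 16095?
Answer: 26008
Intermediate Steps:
S(t) = 0 (S(t) = -(t - t)/3 = -1/3*0 = 0)
q(X, J) = 0
(q(-102, 85) + 9913) + 16095 = (0 + 9913) + 16095 = 9913 + 16095 = 26008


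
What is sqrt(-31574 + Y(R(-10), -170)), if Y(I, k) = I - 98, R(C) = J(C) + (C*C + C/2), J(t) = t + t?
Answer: I*sqrt(31597) ≈ 177.76*I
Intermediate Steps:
J(t) = 2*t
R(C) = C**2 + 5*C/2 (R(C) = 2*C + (C*C + C/2) = 2*C + (C**2 + C*(1/2)) = 2*C + (C**2 + C/2) = C**2 + 5*C/2)
Y(I, k) = -98 + I
sqrt(-31574 + Y(R(-10), -170)) = sqrt(-31574 + (-98 + (1/2)*(-10)*(5 + 2*(-10)))) = sqrt(-31574 + (-98 + (1/2)*(-10)*(5 - 20))) = sqrt(-31574 + (-98 + (1/2)*(-10)*(-15))) = sqrt(-31574 + (-98 + 75)) = sqrt(-31574 - 23) = sqrt(-31597) = I*sqrt(31597)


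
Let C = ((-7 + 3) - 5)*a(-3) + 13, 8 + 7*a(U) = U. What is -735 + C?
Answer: -4955/7 ≈ -707.86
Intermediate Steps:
a(U) = -8/7 + U/7
C = 190/7 (C = ((-7 + 3) - 5)*(-8/7 + (1/7)*(-3)) + 13 = (-4 - 5)*(-8/7 - 3/7) + 13 = -9*(-11/7) + 13 = 99/7 + 13 = 190/7 ≈ 27.143)
-735 + C = -735 + 190/7 = -4955/7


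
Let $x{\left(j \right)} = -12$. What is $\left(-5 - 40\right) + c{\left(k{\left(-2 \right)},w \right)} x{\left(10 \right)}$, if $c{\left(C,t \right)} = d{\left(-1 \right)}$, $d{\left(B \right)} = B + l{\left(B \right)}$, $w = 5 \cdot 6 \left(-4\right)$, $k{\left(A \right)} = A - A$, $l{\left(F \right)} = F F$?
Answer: $-45$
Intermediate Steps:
$l{\left(F \right)} = F^{2}$
$k{\left(A \right)} = 0$
$w = -120$ ($w = 30 \left(-4\right) = -120$)
$d{\left(B \right)} = B + B^{2}$
$c{\left(C,t \right)} = 0$ ($c{\left(C,t \right)} = - (1 - 1) = \left(-1\right) 0 = 0$)
$\left(-5 - 40\right) + c{\left(k{\left(-2 \right)},w \right)} x{\left(10 \right)} = \left(-5 - 40\right) + 0 \left(-12\right) = -45 + 0 = -45$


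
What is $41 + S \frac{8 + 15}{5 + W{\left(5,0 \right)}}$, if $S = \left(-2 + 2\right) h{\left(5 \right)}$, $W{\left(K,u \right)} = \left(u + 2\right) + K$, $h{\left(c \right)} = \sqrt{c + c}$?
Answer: $41$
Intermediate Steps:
$h{\left(c \right)} = \sqrt{2} \sqrt{c}$ ($h{\left(c \right)} = \sqrt{2 c} = \sqrt{2} \sqrt{c}$)
$W{\left(K,u \right)} = 2 + K + u$ ($W{\left(K,u \right)} = \left(2 + u\right) + K = 2 + K + u$)
$S = 0$ ($S = \left(-2 + 2\right) \sqrt{2} \sqrt{5} = 0 \sqrt{10} = 0$)
$41 + S \frac{8 + 15}{5 + W{\left(5,0 \right)}} = 41 + 0 \frac{8 + 15}{5 + \left(2 + 5 + 0\right)} = 41 + 0 \frac{23}{5 + 7} = 41 + 0 \cdot \frac{23}{12} = 41 + 0 = 41$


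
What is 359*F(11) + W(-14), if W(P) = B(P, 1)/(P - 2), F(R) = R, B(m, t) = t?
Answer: 63183/16 ≈ 3948.9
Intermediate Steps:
W(P) = 1/(-2 + P) (W(P) = 1/(P - 2) = 1/(-2 + P))
359*F(11) + W(-14) = 359*11 + 1/(-2 - 14) = 3949 + 1/(-16) = 3949 - 1/16 = 63183/16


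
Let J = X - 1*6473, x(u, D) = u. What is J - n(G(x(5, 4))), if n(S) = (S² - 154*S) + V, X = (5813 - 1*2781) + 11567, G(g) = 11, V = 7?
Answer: 9692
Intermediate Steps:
X = 14599 (X = (5813 - 2781) + 11567 = 3032 + 11567 = 14599)
n(S) = 7 + S² - 154*S (n(S) = (S² - 154*S) + 7 = 7 + S² - 154*S)
J = 8126 (J = 14599 - 1*6473 = 14599 - 6473 = 8126)
J - n(G(x(5, 4))) = 8126 - (7 + 11² - 154*11) = 8126 - (7 + 121 - 1694) = 8126 - 1*(-1566) = 8126 + 1566 = 9692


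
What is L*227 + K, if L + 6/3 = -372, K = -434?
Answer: -85332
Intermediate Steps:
L = -374 (L = -2 - 372 = -374)
L*227 + K = -374*227 - 434 = -84898 - 434 = -85332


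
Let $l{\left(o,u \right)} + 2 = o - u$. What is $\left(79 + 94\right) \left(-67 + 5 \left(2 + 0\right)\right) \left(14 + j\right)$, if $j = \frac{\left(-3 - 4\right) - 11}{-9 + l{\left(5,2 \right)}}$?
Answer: $- \frac{640965}{4} \approx -1.6024 \cdot 10^{5}$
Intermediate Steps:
$l{\left(o,u \right)} = -2 + o - u$ ($l{\left(o,u \right)} = -2 + \left(o - u\right) = -2 + o - u$)
$j = \frac{9}{4}$ ($j = \frac{\left(-3 - 4\right) - 11}{-9 - -1} = \frac{-7 - 11}{-9 + 1} = - \frac{18}{-8} = \left(-18\right) \left(- \frac{1}{8}\right) = \frac{9}{4} \approx 2.25$)
$\left(79 + 94\right) \left(-67 + 5 \left(2 + 0\right)\right) \left(14 + j\right) = \left(79 + 94\right) \left(-67 + 5 \left(2 + 0\right)\right) \left(14 + \frac{9}{4}\right) = 173 \left(-67 + 5 \cdot 2\right) \frac{65}{4} = 173 \left(-67 + 10\right) \frac{65}{4} = 173 \left(-57\right) \frac{65}{4} = \left(-9861\right) \frac{65}{4} = - \frac{640965}{4}$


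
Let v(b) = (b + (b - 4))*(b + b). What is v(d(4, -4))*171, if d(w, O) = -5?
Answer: 23940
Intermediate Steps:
v(b) = 2*b*(-4 + 2*b) (v(b) = (b + (-4 + b))*(2*b) = (-4 + 2*b)*(2*b) = 2*b*(-4 + 2*b))
v(d(4, -4))*171 = (4*(-5)*(-2 - 5))*171 = (4*(-5)*(-7))*171 = 140*171 = 23940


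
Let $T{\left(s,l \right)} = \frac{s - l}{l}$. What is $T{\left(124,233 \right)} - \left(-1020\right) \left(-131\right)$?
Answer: $- \frac{31133569}{233} \approx -1.3362 \cdot 10^{5}$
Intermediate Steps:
$T{\left(s,l \right)} = \frac{s - l}{l}$
$T{\left(124,233 \right)} - \left(-1020\right) \left(-131\right) = \frac{124 - 233}{233} - \left(-1020\right) \left(-131\right) = \frac{124 - 233}{233} - 133620 = \frac{1}{233} \left(-109\right) - 133620 = - \frac{109}{233} - 133620 = - \frac{31133569}{233}$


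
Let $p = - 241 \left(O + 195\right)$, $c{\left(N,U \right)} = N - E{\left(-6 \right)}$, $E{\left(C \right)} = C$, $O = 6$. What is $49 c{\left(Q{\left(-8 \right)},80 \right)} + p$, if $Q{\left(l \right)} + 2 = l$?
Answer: $-48637$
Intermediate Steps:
$Q{\left(l \right)} = -2 + l$
$c{\left(N,U \right)} = 6 + N$ ($c{\left(N,U \right)} = N - -6 = N + 6 = 6 + N$)
$p = -48441$ ($p = - 241 \left(6 + 195\right) = \left(-241\right) 201 = -48441$)
$49 c{\left(Q{\left(-8 \right)},80 \right)} + p = 49 \left(6 - 10\right) - 48441 = 49 \left(-4\right) - 48441 = -196 - 48441 = -48637$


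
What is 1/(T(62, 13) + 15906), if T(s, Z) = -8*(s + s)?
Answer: 1/14914 ≈ 6.7051e-5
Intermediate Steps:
T(s, Z) = -16*s
1/(T(62, 13) + 15906) = 1/(-16*62 + 15906) = 1/(-992 + 15906) = 1/14914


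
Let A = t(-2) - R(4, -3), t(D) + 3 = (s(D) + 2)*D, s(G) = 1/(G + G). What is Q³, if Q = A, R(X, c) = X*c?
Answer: 1331/8 ≈ 166.38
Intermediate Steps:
s(G) = 1/(2*G)
t(D) = -3 + D*(2 + 1/(2*D)) (t(D) = -3 + (1/(2*D) + 2)*D = -3 + (2 + 1/(2*D))*D = -3 + D*(2 + 1/(2*D)))
A = 11/2 (A = (-5/2 + 2*(-2)) - 4*(-3) = (-5/2 - 4) - 1*(-12) = -13/2 + 12 = 11/2 ≈ 5.5000)
Q = 11/2 ≈ 5.5000
Q³ = (11/2)³ = 1331/8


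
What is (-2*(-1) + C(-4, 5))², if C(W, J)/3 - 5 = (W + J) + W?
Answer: 64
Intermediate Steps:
C(W, J) = 15 + 3*J + 6*W (C(W, J) = 15 + 3*((W + J) + W) = 15 + 3*((J + W) + W) = 15 + 3*(J + 2*W) = 15 + (3*J + 6*W) = 15 + 3*J + 6*W)
(-2*(-1) + C(-4, 5))² = (-2*(-1) + (15 + 3*5 + 6*(-4)))² = (2 + (15 + 15 - 24))² = (2 + 6)² = 8² = 64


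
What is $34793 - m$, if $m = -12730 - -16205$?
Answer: $31318$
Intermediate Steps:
$m = 3475$ ($m = -12730 + 16205 = 3475$)
$34793 - m = 34793 - 3475 = 31318$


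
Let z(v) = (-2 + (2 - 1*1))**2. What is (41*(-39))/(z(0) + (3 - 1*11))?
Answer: 1599/7 ≈ 228.43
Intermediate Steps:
z(v) = 1 (z(v) = (-2 + (2 - 1))**2 = (-2 + 1)**2 = (-1)**2 = 1)
(41*(-39))/(z(0) + (3 - 1*11)) = (41*(-39))/(1 + (3 - 1*11)) = -1599/(1 + (3 - 11)) = -1599/(1 - 8) = -1599/(-7) = -1599*(-1/7) = 1599/7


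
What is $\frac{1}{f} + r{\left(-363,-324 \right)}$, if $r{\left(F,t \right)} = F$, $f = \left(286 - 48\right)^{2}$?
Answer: $- \frac{20561771}{56644} \approx -363.0$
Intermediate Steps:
$f = 56644$ ($f = 238^{2} = 56644$)
$\frac{1}{f} + r{\left(-363,-324 \right)} = \frac{1}{56644} - 363 = - \frac{20561771}{56644}$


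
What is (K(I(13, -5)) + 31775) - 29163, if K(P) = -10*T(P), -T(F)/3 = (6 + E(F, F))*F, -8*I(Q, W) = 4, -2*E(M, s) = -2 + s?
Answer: 10013/4 ≈ 2503.3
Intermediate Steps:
E(M, s) = 1 - s/2 (E(M, s) = -(-2 + s)/2 = 1 - s/2)
I(Q, W) = -½ (I(Q, W) = -⅛*4 = -½)
T(F) = -3*F*(7 - F/2) (T(F) = -3*(6 + (1 - F/2))*F = -3*(7 - F/2)*F = -3*F*(7 - F/2))
K(P) = -15*P*(-14 + P)
(K(I(13, -5)) + 31775) - 29163 = (15*(-½)*(14 - 1*(-½)) + 31775) - 29163 = (15*(-½)*(14 + ½) + 31775) - 29163 = (15*(-½)*(29/2) + 31775) - 29163 = (-435/4 + 31775) - 29163 = 126665/4 - 29163 = 10013/4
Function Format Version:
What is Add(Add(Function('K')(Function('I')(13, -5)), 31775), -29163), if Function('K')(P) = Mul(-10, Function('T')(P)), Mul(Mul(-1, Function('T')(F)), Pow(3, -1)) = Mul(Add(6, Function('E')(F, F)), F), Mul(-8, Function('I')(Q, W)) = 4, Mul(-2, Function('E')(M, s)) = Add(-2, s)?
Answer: Rational(10013, 4) ≈ 2503.3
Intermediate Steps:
Function('E')(M, s) = Add(1, Mul(Rational(-1, 2), s)) (Function('E')(M, s) = Mul(Rational(-1, 2), Add(-2, s)) = Add(1, Mul(Rational(-1, 2), s)))
Function('I')(Q, W) = Rational(-1, 2) (Function('I')(Q, W) = Mul(Rational(-1, 8), 4) = Rational(-1, 2))
Function('T')(F) = Mul(-3, F, Add(7, Mul(Rational(-1, 2), F))) (Function('T')(F) = Mul(-3, Mul(Add(6, Add(1, Mul(Rational(-1, 2), F))), F)) = Mul(-3, Mul(Add(7, Mul(Rational(-1, 2), F)), F)) = Mul(-3, Mul(F, Add(7, Mul(Rational(-1, 2), F)))) = Mul(-3, F, Add(7, Mul(Rational(-1, 2), F))))
Function('K')(P) = Mul(-15, P, Add(-14, P)) (Function('K')(P) = Mul(-10, Mul(Rational(3, 2), P, Add(-14, P))) = Mul(-15, P, Add(-14, P)))
Add(Add(Function('K')(Function('I')(13, -5)), 31775), -29163) = Add(Add(Mul(15, Rational(-1, 2), Add(14, Mul(-1, Rational(-1, 2)))), 31775), -29163) = Add(Add(Mul(15, Rational(-1, 2), Add(14, Rational(1, 2))), 31775), -29163) = Add(Add(Mul(15, Rational(-1, 2), Rational(29, 2)), 31775), -29163) = Add(Add(Rational(-435, 4), 31775), -29163) = Add(Rational(126665, 4), -29163) = Rational(10013, 4)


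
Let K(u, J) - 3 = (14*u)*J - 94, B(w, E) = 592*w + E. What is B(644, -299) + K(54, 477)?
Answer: 741470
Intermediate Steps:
B(w, E) = E + 592*w
K(u, J) = -91 + 14*J*u (K(u, J) = 3 + ((14*u)*J - 94) = 3 + (14*J*u - 94) = 3 + (-94 + 14*J*u) = -91 + 14*J*u)
B(644, -299) + K(54, 477) = (-299 + 592*644) + (-91 + 14*477*54) = (-299 + 381248) + (-91 + 360612) = 380949 + 360521 = 741470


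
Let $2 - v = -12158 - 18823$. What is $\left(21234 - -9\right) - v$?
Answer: $-9740$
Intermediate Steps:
$v = 30983$ ($v = 2 - \left(-12158 - 18823\right) = 2 - -30981 = 2 + 30981 = 30983$)
$\left(21234 - -9\right) - v = \left(21234 - -9\right) - 30983 = \left(21234 + 9\right) - 30983 = 21243 - 30983 = -9740$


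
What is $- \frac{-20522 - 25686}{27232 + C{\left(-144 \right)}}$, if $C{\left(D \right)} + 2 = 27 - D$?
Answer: $\frac{46208}{27401} \approx 1.6864$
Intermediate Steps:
$C{\left(D \right)} = 25 - D$ ($C{\left(D \right)} = -2 - \left(-27 + D\right) = 25 - D$)
$- \frac{-20522 - 25686}{27232 + C{\left(-144 \right)}} = - \frac{-20522 - 25686}{27232 + \left(25 - -144\right)} = - \frac{-46208}{27232 + \left(25 + 144\right)} = - \frac{-46208}{27232 + 169} = - \frac{-46208}{27401} = \left(-1\right) \left(- \frac{46208}{27401}\right) = \frac{46208}{27401}$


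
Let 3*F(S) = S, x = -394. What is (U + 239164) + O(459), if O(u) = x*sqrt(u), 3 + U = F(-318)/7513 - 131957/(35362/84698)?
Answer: -10214987351762/132837353 - 1182*sqrt(51) ≈ -85340.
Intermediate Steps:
F(S) = S/3
U = -41984900044654/132837353 (U = -3 + (((1/3)*(-318))/7513 - 131957/(35362/84698)) = -3 + (-106*1/7513 - 131957/(35362*(1/84698))) = -3 + (-106/7513 - 131957/17681/42349) = -3 + (-106/7513 - 131957*42349/17681) = -3 + (-106/7513 - 5588246993/17681) = -3 - 41984501532595/132837353 = -41984900044654/132837353 ≈ -3.1606e+5)
O(u) = -394*sqrt(u)
(U + 239164) + O(459) = (-41984900044654/132837353 + 239164) - 1182*sqrt(51) = -10214987351762/132837353 - 1182*sqrt(51)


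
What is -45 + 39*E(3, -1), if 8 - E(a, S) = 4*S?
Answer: 423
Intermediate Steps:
E(a, S) = 8 - 4*S
-45 + 39*E(3, -1) = -45 + 39*(8 - 4*(-1)) = -45 + 39*(8 + 4) = -45 + 39*12 = -45 + 468 = 423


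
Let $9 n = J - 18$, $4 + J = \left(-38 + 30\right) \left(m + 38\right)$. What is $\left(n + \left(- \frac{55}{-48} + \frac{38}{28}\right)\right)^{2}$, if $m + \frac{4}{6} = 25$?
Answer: $\frac{28014390625}{9144576} \approx 3063.5$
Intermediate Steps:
$m = \frac{73}{3}$ ($m = - \frac{2}{3} + 25 = \frac{73}{3} \approx 24.333$)
$J = - \frac{1508}{3}$ ($J = -4 + \left(-38 + 30\right) \left(\frac{73}{3} + 38\right) = -4 - \frac{1496}{3} = - \frac{1508}{3} \approx -502.67$)
$n = - \frac{1562}{27}$ ($n = \frac{- \frac{1508}{3} - 18}{9} = \frac{1}{9} \left(- \frac{1562}{3}\right) = - \frac{1562}{27} \approx -57.852$)
$\left(n + \left(- \frac{55}{-48} + \frac{38}{28}\right)\right)^{2} = \left(- \frac{1562}{27} + \left(- \frac{55}{-48} + \frac{38}{28}\right)\right)^{2} = \left(- \frac{1562}{27} + \left(\left(-55\right) \left(- \frac{1}{48}\right) + 38 \cdot \frac{1}{28}\right)\right)^{2} = \left(- \frac{1562}{27} + \left(\frac{55}{48} + \frac{19}{14}\right)\right)^{2} = \left(- \frac{1562}{27} + \frac{841}{336}\right)^{2} = \left(- \frac{167375}{3024}\right)^{2} = \frac{28014390625}{9144576}$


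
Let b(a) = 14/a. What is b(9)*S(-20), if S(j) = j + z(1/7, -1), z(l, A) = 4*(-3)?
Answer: -448/9 ≈ -49.778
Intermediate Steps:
z(l, A) = -12
S(j) = -12 + j (S(j) = j - 12 = -12 + j)
b(9)*S(-20) = (14/9)*(-12 - 20) = (14*(⅑))*(-32) = (14/9)*(-32) = -448/9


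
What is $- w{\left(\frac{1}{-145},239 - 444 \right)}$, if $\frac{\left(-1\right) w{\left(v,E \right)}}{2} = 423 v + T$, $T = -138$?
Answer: $- \frac{40866}{145} \approx -281.83$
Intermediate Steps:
$w{\left(v,E \right)} = 276 - 846 v$ ($w{\left(v,E \right)} = - 2 \left(423 v - 138\right) = - 2 \left(-138 + 423 v\right) = 276 - 846 v$)
$- w{\left(\frac{1}{-145},239 - 444 \right)} = - (276 - \frac{846}{-145}) = - (276 - - \frac{846}{145}) = - (276 + \frac{846}{145}) = \left(-1\right) \frac{40866}{145} = - \frac{40866}{145}$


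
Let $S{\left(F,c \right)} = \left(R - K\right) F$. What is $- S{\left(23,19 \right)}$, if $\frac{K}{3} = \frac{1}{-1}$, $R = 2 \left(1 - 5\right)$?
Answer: $115$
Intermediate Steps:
$R = -8$ ($R = 2 \left(-4\right) = -8$)
$K = -3$ ($K = \frac{3}{-1} = 3 \left(-1\right) = -3$)
$S{\left(F,c \right)} = - 5 F$ ($S{\left(F,c \right)} = \left(-8 - -3\right) F = \left(-8 + 3\right) F = - 5 F$)
$- S{\left(23,19 \right)} = - \left(-5\right) 23 = \left(-1\right) \left(-115\right) = 115$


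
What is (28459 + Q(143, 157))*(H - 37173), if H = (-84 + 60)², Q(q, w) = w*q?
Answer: -1863153270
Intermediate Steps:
Q(q, w) = q*w
H = 576 (H = (-24)² = 576)
(28459 + Q(143, 157))*(H - 37173) = (28459 + 143*157)*(576 - 37173) = (28459 + 22451)*(-36597) = 50910*(-36597) = -1863153270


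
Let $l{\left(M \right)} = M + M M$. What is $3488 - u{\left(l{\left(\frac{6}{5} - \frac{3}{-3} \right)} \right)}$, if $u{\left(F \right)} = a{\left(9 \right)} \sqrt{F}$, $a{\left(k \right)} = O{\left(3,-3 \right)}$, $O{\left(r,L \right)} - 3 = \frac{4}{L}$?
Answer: $3488 - \frac{4 \sqrt{11}}{3} \approx 3483.6$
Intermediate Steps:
$O{\left(r,L \right)} = 3 + \frac{4}{L}$
$a{\left(k \right)} = \frac{5}{3}$ ($a{\left(k \right)} = 3 + \frac{4}{-3} = 3 + 4 \left(- \frac{1}{3}\right) = 3 - \frac{4}{3} = \frac{5}{3}$)
$l{\left(M \right)} = M + M^{2}$
$u{\left(F \right)} = \frac{5 \sqrt{F}}{3}$
$3488 - u{\left(l{\left(\frac{6}{5} - \frac{3}{-3} \right)} \right)} = 3488 - \frac{5 \sqrt{\left(\frac{6}{5} - \frac{3}{-3}\right) \left(1 + \left(\frac{6}{5} - \frac{3}{-3}\right)\right)}}{3} = 3488 - \frac{5 \sqrt{\left(6 \cdot \frac{1}{5} - -1\right) \left(1 + \left(6 \cdot \frac{1}{5} - -1\right)\right)}}{3} = 3488 - \frac{5 \sqrt{\left(\frac{6}{5} + 1\right) \left(1 + \left(\frac{6}{5} + 1\right)\right)}}{3} = 3488 - \frac{5 \sqrt{\frac{11 \left(1 + \frac{11}{5}\right)}{5}}}{3} = 3488 - \frac{5 \sqrt{\frac{11}{5} \cdot \frac{16}{5}}}{3} = 3488 - \frac{5 \sqrt{\frac{176}{25}}}{3} = 3488 - \frac{5 \frac{4 \sqrt{11}}{5}}{3} = 3488 - \frac{4 \sqrt{11}}{3}$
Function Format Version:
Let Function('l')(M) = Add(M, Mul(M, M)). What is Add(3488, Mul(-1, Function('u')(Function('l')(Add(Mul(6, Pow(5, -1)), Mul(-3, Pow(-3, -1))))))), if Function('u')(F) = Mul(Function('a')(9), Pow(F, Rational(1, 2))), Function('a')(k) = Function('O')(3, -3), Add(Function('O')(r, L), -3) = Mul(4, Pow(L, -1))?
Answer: Add(3488, Mul(Rational(-4, 3), Pow(11, Rational(1, 2)))) ≈ 3483.6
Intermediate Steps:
Function('O')(r, L) = Add(3, Mul(4, Pow(L, -1)))
Function('a')(k) = Rational(5, 3) (Function('a')(k) = Add(3, Mul(4, Pow(-3, -1))) = Add(3, Mul(4, Rational(-1, 3))) = Add(3, Rational(-4, 3)) = Rational(5, 3))
Function('l')(M) = Add(M, Pow(M, 2))
Function('u')(F) = Mul(Rational(5, 3), Pow(F, Rational(1, 2)))
Add(3488, Mul(-1, Function('u')(Function('l')(Add(Mul(6, Pow(5, -1)), Mul(-3, Pow(-3, -1))))))) = Add(3488, Mul(-1, Mul(Rational(5, 3), Pow(Mul(Add(Mul(6, Pow(5, -1)), Mul(-3, Pow(-3, -1))), Add(1, Add(Mul(6, Pow(5, -1)), Mul(-3, Pow(-3, -1))))), Rational(1, 2))))) = Add(3488, Mul(-1, Mul(Rational(5, 3), Pow(Mul(Add(Mul(6, Rational(1, 5)), Mul(-3, Rational(-1, 3))), Add(1, Add(Mul(6, Rational(1, 5)), Mul(-3, Rational(-1, 3))))), Rational(1, 2))))) = Add(3488, Mul(-1, Mul(Rational(5, 3), Pow(Mul(Add(Rational(6, 5), 1), Add(1, Add(Rational(6, 5), 1))), Rational(1, 2))))) = Add(3488, Mul(-1, Mul(Rational(5, 3), Pow(Mul(Rational(11, 5), Add(1, Rational(11, 5))), Rational(1, 2))))) = Add(3488, Mul(-1, Mul(Rational(5, 3), Pow(Mul(Rational(11, 5), Rational(16, 5)), Rational(1, 2))))) = Add(3488, Mul(-1, Mul(Rational(5, 3), Pow(Rational(176, 25), Rational(1, 2))))) = Add(3488, Mul(-1, Mul(Rational(5, 3), Mul(Rational(4, 5), Pow(11, Rational(1, 2)))))) = Add(3488, Mul(-1, Mul(Rational(4, 3), Pow(11, Rational(1, 2))))) = Add(3488, Mul(Rational(-4, 3), Pow(11, Rational(1, 2))))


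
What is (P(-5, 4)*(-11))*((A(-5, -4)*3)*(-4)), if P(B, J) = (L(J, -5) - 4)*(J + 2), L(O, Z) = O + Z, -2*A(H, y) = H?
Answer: -9900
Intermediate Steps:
A(H, y) = -H/2
P(B, J) = (-9 + J)*(2 + J) (P(B, J) = ((J - 5) - 4)*(J + 2) = ((-5 + J) - 4)*(2 + J) = (-9 + J)*(2 + J))
(P(-5, 4)*(-11))*((A(-5, -4)*3)*(-4)) = ((-18 + 4² - 7*4)*(-11))*((-½*(-5)*3)*(-4)) = ((-18 + 16 - 28)*(-11))*(((5/2)*3)*(-4)) = (-30*(-11))*((15/2)*(-4)) = 330*(-30) = -9900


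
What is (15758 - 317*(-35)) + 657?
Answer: 27510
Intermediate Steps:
(15758 - 317*(-35)) + 657 = (15758 + 11095) + 657 = 26853 + 657 = 27510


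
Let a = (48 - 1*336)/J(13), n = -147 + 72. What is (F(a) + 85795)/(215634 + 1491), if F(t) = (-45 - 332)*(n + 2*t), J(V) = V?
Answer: 130774/217125 ≈ 0.60230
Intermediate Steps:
n = -75
a = -288/13 (a = (48 - 1*336)/13 = (48 - 336)*(1/13) = -288*1/13 = -288/13 ≈ -22.154)
F(t) = 28275 - 754*t (F(t) = (-45 - 332)*(-75 + 2*t) = -377*(-75 + 2*t) = 28275 - 754*t)
(F(a) + 85795)/(215634 + 1491) = ((28275 - 754*(-288/13)) + 85795)/(215634 + 1491) = ((28275 + 16704) + 85795)/217125 = (44979 + 85795)*(1/217125) = 130774*(1/217125) = 130774/217125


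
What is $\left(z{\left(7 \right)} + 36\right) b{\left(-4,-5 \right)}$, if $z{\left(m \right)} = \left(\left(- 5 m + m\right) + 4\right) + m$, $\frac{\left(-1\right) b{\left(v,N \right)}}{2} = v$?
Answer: $152$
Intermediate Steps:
$b{\left(v,N \right)} = - 2 v$
$z{\left(m \right)} = 4 - 3 m$ ($z{\left(m \right)} = \left(- 4 m + 4\right) + m = \left(4 - 4 m\right) + m = 4 - 3 m$)
$\left(z{\left(7 \right)} + 36\right) b{\left(-4,-5 \right)} = \left(\left(4 - 21\right) + 36\right) \left(\left(-2\right) \left(-4\right)\right) = \left(\left(4 - 21\right) + 36\right) 8 = \left(-17 + 36\right) 8 = 19 \cdot 8 = 152$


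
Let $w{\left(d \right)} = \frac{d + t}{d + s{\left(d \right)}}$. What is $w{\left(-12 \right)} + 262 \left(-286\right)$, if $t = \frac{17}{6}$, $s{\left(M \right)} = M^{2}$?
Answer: $- \frac{5395109}{72} \approx -74932.0$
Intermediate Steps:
$t = \frac{17}{6}$ ($t = 17 \cdot \frac{1}{6} = \frac{17}{6} \approx 2.8333$)
$w{\left(d \right)} = \frac{\frac{17}{6} + d}{d + d^{2}}$ ($w{\left(d \right)} = \frac{d + \frac{17}{6}}{d + d^{2}} = \frac{\frac{17}{6} + d}{d + d^{2}}$)
$w{\left(-12 \right)} + 262 \left(-286\right) = \frac{\frac{17}{6} - 12}{\left(-12\right) \left(1 - 12\right)} + 262 \left(-286\right) = \left(- \frac{1}{12}\right) \frac{1}{-11} \left(- \frac{55}{6}\right) - 74932 = \left(- \frac{1}{12}\right) \left(- \frac{1}{11}\right) \left(- \frac{55}{6}\right) - 74932 = - \frac{5}{72} - 74932 = - \frac{5395109}{72}$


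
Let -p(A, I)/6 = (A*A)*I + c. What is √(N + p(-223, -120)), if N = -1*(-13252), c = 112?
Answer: 2*√8954365 ≈ 5984.8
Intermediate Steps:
N = 13252
p(A, I) = -672 - 6*I*A² (p(A, I) = -6*((A*A)*I + 112) = -6*(A²*I + 112) = -6*(I*A² + 112) = -6*(112 + I*A²) = -672 - 6*I*A²)
√(N + p(-223, -120)) = √(13252 + (-672 - 6*(-120)*(-223)²)) = √(13252 + (-672 - 6*(-120)*49729)) = √(13252 + (-672 + 35804880)) = √(13252 + 35804208) = √35817460 = 2*√8954365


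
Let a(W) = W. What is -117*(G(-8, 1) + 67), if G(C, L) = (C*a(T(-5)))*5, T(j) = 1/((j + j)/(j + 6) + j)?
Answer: -8151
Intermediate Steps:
T(j) = 1/(j + 2*j/(6 + j)) (T(j) = 1/((2*j)/(6 + j) + j) = 1/(2*j/(6 + j) + j) = 1/(j + 2*j/(6 + j)))
G(C, L) = -C/3 (G(C, L) = (C*((6 - 5)/((-5)*(8 - 5))))*5 = (C*(-1/5*1/3))*5 = (C*(-1/5*1/3*1))*5 = (C*(-1/15))*5 = -C/15*5 = -C/3)
-117*(G(-8, 1) + 67) = -117*(-1/3*(-8) + 67) = -117*(8/3 + 67) = -117*209/3 = -8151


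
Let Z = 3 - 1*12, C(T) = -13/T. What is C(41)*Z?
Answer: 117/41 ≈ 2.8537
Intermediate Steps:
Z = -9 (Z = 3 - 12 = -9)
C(41)*Z = -13/41*(-9) = 117/41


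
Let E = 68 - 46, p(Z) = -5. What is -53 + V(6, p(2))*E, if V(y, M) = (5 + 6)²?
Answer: 2609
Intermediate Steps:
V(y, M) = 121 (V(y, M) = 11² = 121)
E = 22
-53 + V(6, p(2))*E = -53 + 121*22 = -53 + 2662 = 2609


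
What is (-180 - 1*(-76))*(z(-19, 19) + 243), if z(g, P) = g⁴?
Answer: -13578656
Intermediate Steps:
(-180 - 1*(-76))*(z(-19, 19) + 243) = (-180 - 1*(-76))*((-19)⁴ + 243) = (-180 + 76)*(130321 + 243) = -104*130564 = -13578656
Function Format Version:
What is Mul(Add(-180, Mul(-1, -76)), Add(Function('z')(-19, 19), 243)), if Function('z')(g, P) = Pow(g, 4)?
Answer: -13578656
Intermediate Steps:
Mul(Add(-180, Mul(-1, -76)), Add(Function('z')(-19, 19), 243)) = Mul(Add(-180, Mul(-1, -76)), Add(Pow(-19, 4), 243)) = Mul(Add(-180, 76), Add(130321, 243)) = Mul(-104, 130564) = -13578656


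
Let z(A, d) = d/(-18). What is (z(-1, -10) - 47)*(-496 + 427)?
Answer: 9614/3 ≈ 3204.7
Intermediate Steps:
z(A, d) = -d/18 (z(A, d) = d*(-1/18) = -d/18)
(z(-1, -10) - 47)*(-496 + 427) = (-1/18*(-10) - 47)*(-496 + 427) = (5/9 - 47)*(-69) = -418/9*(-69) = 9614/3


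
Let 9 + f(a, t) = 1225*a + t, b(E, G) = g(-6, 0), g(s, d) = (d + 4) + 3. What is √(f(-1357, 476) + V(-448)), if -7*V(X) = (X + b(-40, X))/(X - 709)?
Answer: I*√2224644622733/1157 ≈ 1289.1*I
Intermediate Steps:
g(s, d) = 7 + d (g(s, d) = (4 + d) + 3 = 7 + d)
b(E, G) = 7 (b(E, G) = 7 + 0 = 7)
V(X) = -(7 + X)/(7*(-709 + X)) (V(X) = -(X + 7)/(7*(X - 709)) = -(7 + X)/(7*(-709 + X)))
f(a, t) = -9 + t + 1225*a (f(a, t) = -9 + (1225*a + t) = -9 + (t + 1225*a) = -9 + t + 1225*a)
√(f(-1357, 476) + V(-448)) = √((-9 + 476 + 1225*(-1357)) + (-7 - 1*(-448))/(7*(-709 - 448))) = √((-9 + 476 - 1662325) + (⅐)*(-7 + 448)/(-1157)) = √(-1661858 + (⅐)*(-1/1157)*441) = √(-1661858 - 63/1157) = √(-1922769769/1157) = I*√2224644622733/1157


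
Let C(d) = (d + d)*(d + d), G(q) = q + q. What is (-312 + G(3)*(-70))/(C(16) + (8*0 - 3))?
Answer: -732/1021 ≈ -0.71694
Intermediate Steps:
G(q) = 2*q
C(d) = 4*d² (C(d) = (2*d)*(2*d) = 4*d²)
(-312 + G(3)*(-70))/(C(16) + (8*0 - 3)) = (-312 + (2*3)*(-70))/(4*16² + (8*0 - 3)) = (-312 + 6*(-70))/(4*256 + (0 - 3)) = (-312 - 420)/(1024 - 3) = -732/1021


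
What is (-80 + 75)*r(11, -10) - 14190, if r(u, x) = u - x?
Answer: -14295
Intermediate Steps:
(-80 + 75)*r(11, -10) - 14190 = (-80 + 75)*(11 - 1*(-10)) - 14190 = -5*(11 + 10) - 14190 = -5*21 - 14190 = -105 - 14190 = -14295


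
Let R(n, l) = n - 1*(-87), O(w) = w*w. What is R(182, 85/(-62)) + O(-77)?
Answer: 6198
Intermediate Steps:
O(w) = w**2
R(n, l) = 87 + n (R(n, l) = n + 87 = 87 + n)
R(182, 85/(-62)) + O(-77) = (87 + 182) + (-77)**2 = 269 + 5929 = 6198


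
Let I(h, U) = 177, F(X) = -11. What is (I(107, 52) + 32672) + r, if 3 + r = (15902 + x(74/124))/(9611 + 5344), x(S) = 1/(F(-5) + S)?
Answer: 316841951578/9645975 ≈ 32847.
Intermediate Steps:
x(S) = 1/(-11 + S)
r = -18681197/9645975 (r = -3 + (15902 + 1/(-11 + 74/124))/(9611 + 5344) = -3 + (15902 + 1/(-11 + 74*(1/124)))/14955 = -3 + (15902 + 1/(-11 + 37/62))*(1/14955) = -3 + (15902 + 1/(-645/62))*(1/14955) = -3 + (15902 - 62/645)*(1/14955) = -3 + (10256728/645)*(1/14955) = -3 + 10256728/9645975 = -18681197/9645975 ≈ -1.9367)
(I(107, 52) + 32672) + r = (177 + 32672) - 18681197/9645975 = 32849 - 18681197/9645975 = 316841951578/9645975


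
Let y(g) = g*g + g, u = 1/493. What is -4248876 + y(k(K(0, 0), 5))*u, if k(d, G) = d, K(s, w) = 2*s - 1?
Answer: -4248876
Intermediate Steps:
K(s, w) = -1 + 2*s
u = 1/493 ≈ 0.0020284
y(g) = g + g**2 (y(g) = g**2 + g = g + g**2)
-4248876 + y(k(K(0, 0), 5))*u = -4248876 + ((-1 + 2*0)*(1 + (-1 + 2*0)))*(1/493) = -4248876 + ((-1 + 0)*(1 + (-1 + 0)))*(1/493) = -4248876 - (1 - 1)*(1/493) = -4248876 - 1*0*(1/493) = -4248876 + 0*(1/493) = -4248876 + 0 = -4248876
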